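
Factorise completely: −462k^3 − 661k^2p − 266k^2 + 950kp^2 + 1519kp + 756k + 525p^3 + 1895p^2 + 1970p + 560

−(11k + 5p + 10)(6k − 7p − 8)(7k + 15p + 7)

Group: 11k(−42k^2 − 41kp + 14k + 105p^2 + 169p + 56) + (5p + 10)(−42k^2 − 41kp + 14k + 105p^2 + 169p + 56); both groups contain (−42k^2 − 41kp + 14k + 105p^2 + 169p + 56), so (11k + 5p + 10) is a factor with cofactor −42k^2 − 41kp + 14k + 105p^2 + 169p + 56.
The cofactor groups again: −42k^2 − 41kp + 14k + 105p^2 + 169p + 56 = −7k(6k − 7p − 8) + (−15p − 7)(6k − 7p − 8); both groups contain (6k − 7p − 8), giving −(7k + 15p + 7)(6k − 7p − 8).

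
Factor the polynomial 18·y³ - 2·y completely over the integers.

2·y·(3·y + 1)·(3·y - 1)

Pull out the common factor 2·y; 9·y² - 1 is a difference of squares.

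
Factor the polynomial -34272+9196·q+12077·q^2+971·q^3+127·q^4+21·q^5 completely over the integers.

By the rational root theorem, q = 9/7 is a root, so (7·q-9) is a factor; dividing leaves 3·q^4+22·q^3+167·q^2+1940·q+3808.
Next, q = -7/3 is a root, giving the factor (3·q+7) and quotient q^3+5·q^2+44·q+544.
Next, q = -8 is a root, so (q+8) divides it; the quotient is q^2-3·q+68.
The quadratic q^2-3·q+68 has discriminant -263 < 0 and is irreducible over ℤ.

(3·q+7)·(7·q-9)·(q+8)·(q^2-3·q+68)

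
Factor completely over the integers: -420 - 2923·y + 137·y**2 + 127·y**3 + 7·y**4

By the rational root theorem, y = -7 is a root, giving the factor (y + 7) and quotient 7·y**3 + 78·y**2 - 409·y - 60.
Continuing, y = 4 is a root, so (y - 4) divides it; the quotient is 7·y**2 + 106·y + 15.
The remaining quadratic factors as (7·y + 1)(y + 15).

(7·y + 1)·(y + 15)·(y + 7)·(y - 4)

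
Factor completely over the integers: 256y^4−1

(4y+1)(4y−1)(16y^2+1)

Difference of squares twice: with A = 4y and B = 1, A⁴ − B⁴ = (A² − B²)(A² + B²), and A² − B² factors again.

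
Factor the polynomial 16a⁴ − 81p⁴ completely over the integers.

(2a + 3p)(2a − 3p)(4a² + 9p²)

(2a)⁴ − (3p)⁴ = ((2a)² − (3p)²)((2a)² + (3p)²); the first factor splits again, the second (4a² + 9p²) is irreducible.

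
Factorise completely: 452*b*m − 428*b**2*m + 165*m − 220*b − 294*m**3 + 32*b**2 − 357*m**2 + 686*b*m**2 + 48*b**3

(2*b − 14*m + 5)*(4*b − 3*m)*(6*b − 7*m − 11)

Group: 2*b*(24*b**2 − 46*b*m − 44*b + 21*m**2 + 33*m) + (−14*m + 5)*(24*b**2 − 46*b*m − 44*b + 21*m**2 + 33*m); both groups contain (24*b**2 − 46*b*m − 44*b + 21*m**2 + 33*m), so (2*b − 14*m + 5) is a factor with cofactor 24*b**2 − 46*b*m − 44*b + 21*m**2 + 33*m.
The cofactor groups again: 24*b**2 − 46*b*m − 44*b + 21*m**2 + 33*m = 6*b*(4*b − 3*m) + (−7*m − 11)*(4*b − 3*m); both groups contain (4*b − 3*m), giving (6*b − 7*m − 11)*(4*b − 3*m).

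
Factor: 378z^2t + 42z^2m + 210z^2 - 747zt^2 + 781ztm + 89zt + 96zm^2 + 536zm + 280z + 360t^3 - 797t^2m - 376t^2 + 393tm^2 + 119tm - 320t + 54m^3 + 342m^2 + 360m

Group: 9t(42z^2 - 83zt + 96zm + 56z + 40t^2 - 93tm - 64t + 54m^2 + 72m) + (m + 5)(42z^2 - 83zt + 96zm + 56z + 40t^2 - 93tm - 64t + 54m^2 + 72m); both groups contain (42z^2 - 83zt + 96zm + 56z + 40t^2 - 93tm - 64t + 54m^2 + 72m), so (9t + m + 5) is a factor with cofactor 42z^2 - 83zt + 96zm + 56z + 40t^2 - 93tm - 64t + 54m^2 + 72m.
The cofactor groups again: 42z^2 - 83zt + 96zm + 56z + 40t^2 - 93tm - 64t + 54m^2 + 72m = 7z(6z - 5t + 6m + 8) + (-8t + 9m)(6z - 5t + 6m + 8); both groups contain (6z - 5t + 6m + 8), giving (7z - 8t + 9m)(6z - 5t + 6m + 8).

(6z - 5t + 6m + 8)(7z - 8t + 9m)(9t + m + 5)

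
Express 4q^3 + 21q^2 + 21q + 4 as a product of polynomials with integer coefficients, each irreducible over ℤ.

By the rational root theorem, q = −1/4 is a root, giving the factor (4q + 1) and quotient q^2 + 5q + 4.
The remaining quadratic factors as (q + 1)(q + 4).

(4q + 1)(q + 1)(q + 4)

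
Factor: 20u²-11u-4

Need a pair with product 20·(-4) = -80 and sum -11: that's -16 and 5.
Split the middle term: 20u²-16u + 5u-4 = 4u(5u-4) + (5u-4).

(4u+1)(5u-4)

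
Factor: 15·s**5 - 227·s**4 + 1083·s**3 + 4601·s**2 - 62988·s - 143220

By the rational root theorem, s = 10 is a root, so (s - 10) divides it; the quotient is 15·s**4 - 77·s**3 + 313·s**2 + 7731·s + 14322.
Next, s = -11/5 is a root, so (5·s + 11) is a factor; dividing leaves 3·s**3 - 22·s**2 + 111·s + 1302.
Continuing, s = -14/3 is a root, giving the factor (3·s + 14) and quotient s**2 - 12·s + 93.
The quadratic s**2 - 12·s + 93 has discriminant -228 < 0 and is irreducible over ℤ.

(3·s + 14)·(5·s + 11)·(s - 10)·(s**2 - 12·s + 93)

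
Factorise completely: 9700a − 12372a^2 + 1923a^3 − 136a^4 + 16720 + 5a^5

(5a + 4)(a − 11)(a − 2)(a^2 − 15a + 190)

Testing divisors of the constant over divisors of the leading coefficient, a = −4/5 is a root, giving the factor (5a + 4) and quotient a^4 − 28a^3 + 407a^2 − 2800a + 4180.
Continuing, a = 11 is a root, so (a − 11) divides it; the quotient is a^3 − 17a^2 + 220a − 380.
Next, a = 2 is a root, so (a − 2) is a factor; dividing leaves a^2 − 15a + 190.
The quadratic a^2 − 15a + 190 has discriminant −535 < 0 and is irreducible over ℤ.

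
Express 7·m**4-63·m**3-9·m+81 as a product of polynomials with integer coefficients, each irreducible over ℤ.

(m-9)·(7·m**3-9)

Group as (7·m**4-9·m) + (-63·m**3+81) = m·(7·m**3-9) - 9·(7·m**3-9).
Both groups share the factor (7·m**3-9).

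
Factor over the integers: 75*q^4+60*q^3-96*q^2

Pull out the common factor 3*q^2, then factor the remaining trinomial.

3*q^2*(5*q+8)*(5*q-4)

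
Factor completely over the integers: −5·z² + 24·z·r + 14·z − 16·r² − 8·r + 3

−(5·z − 4·r + 1)·(z − 4·r − 3)

Group: −5·z·(z − 4·r − 3) + (4·r − 1)·(z − 4·r − 3); both groups contain (z − 4·r − 3).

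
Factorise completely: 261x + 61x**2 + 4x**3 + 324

Among the possible rational roots, x = -9/4 is a root, giving the factor (4x + 9) and quotient x**2 + 13x + 36.
The remaining quadratic factors as (x + 9)(x + 4).

(4x + 9)(x + 4)(x + 9)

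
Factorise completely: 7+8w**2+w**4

(w**2+1)(w**2+7)

Substitute u = w**2 to get a quadratic in u, then factor.
w**2+1 is irreducible over ℤ (sum of squares).
w**2+7 is irreducible over ℤ (always positive, so no real roots).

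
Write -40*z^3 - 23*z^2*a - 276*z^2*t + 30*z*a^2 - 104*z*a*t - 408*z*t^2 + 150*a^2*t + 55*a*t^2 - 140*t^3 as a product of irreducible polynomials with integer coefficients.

-(8*z - 5*a + 4*t)*(z + 5*t)*(5*z + 6*a + 7*t)

Group: 8*z*(-5*z^2 - 6*z*a - 32*z*t - 30*a*t - 35*t^2) + (-5*a + 4*t)*(-5*z^2 - 6*z*a - 32*z*t - 30*a*t - 35*t^2); both groups contain (-5*z^2 - 6*z*a - 32*z*t - 30*a*t - 35*t^2), so (8*z - 5*a + 4*t) is a factor with cofactor -5*z^2 - 6*z*a - 32*z*t - 30*a*t - 35*t^2.
The cofactor groups again: -5*z^2 - 6*z*a - 32*z*t - 30*a*t - 35*t^2 = -z*(5*z + 6*a + 7*t) - 5*t*(5*z + 6*a + 7*t); both groups contain (5*z + 6*a + 7*t), giving -(z + 5*t)*(5*z + 6*a + 7*t).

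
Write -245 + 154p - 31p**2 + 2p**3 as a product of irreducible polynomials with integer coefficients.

Among the possible rational roots, p = 7 is a root, so (p - 7) is a factor; dividing leaves 2p**2 - 17p + 35.
The remaining quadratic factors as (p - 5)(2p - 7).

(2p - 7)(p - 5)(p - 7)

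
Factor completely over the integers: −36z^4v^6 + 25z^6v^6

v^6z^4(5z + 6)(5z − 6)

Factor out z^4v^6 first: what remains is 25z^2 − 36.
Recognize a difference of squares with the parts 5z and 6.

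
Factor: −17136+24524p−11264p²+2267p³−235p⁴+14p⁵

By the rational root theorem, p = 9/7 is a root, so (7p−9) is a factor; dividing leaves 2p⁴−31p³+284p²−1244p+1904.
Continuing, p = 4 is a root, so (p−4) is a factor; dividing leaves 2p³−23p²+192p−476.
Next, p = 7/2 is a root, so (2p−7) divides it; the quotient is p²−8p+68.
The quadratic p²−8p+68 has discriminant −208 < 0 and is irreducible over ℤ.

(2p−7)(7p−9)(p−4)(p²−8p+68)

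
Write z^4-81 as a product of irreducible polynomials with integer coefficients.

(z+3)*(z-3)*(z^2+9)

Substitute u = z^2 to get a quadratic in u, then factor.
z^2+9 is irreducible over ℤ (sum of squares).
z^2-9 is a difference of squares.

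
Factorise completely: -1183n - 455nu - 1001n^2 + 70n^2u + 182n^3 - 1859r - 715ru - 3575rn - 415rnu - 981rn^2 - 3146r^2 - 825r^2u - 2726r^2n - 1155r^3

Group: 15r(-77r^2 - 192rn - 55ru - 143r - 91n^2 - 35nu - 91n) + (-2n + 13)(-77r^2 - 192rn - 55ru - 143r - 91n^2 - 35nu - 91n); both groups contain (-77r^2 - 192rn - 55ru - 143r - 91n^2 - 35nu - 91n), so (15r - 2n + 13) is a factor with cofactor -77r^2 - 192rn - 55ru - 143r - 91n^2 - 35nu - 91n.
The cofactor groups again: -77r^2 - 192rn - 55ru - 143r - 91n^2 - 35nu - 91n = -7r(11r + 7n) + (-13n - 5u - 13)(11r + 7n); both groups contain (11r + 7n), giving -(7r + 13n + 5u + 13)(11r + 7n).

-(15r - 2n + 13)(7r + 13n + 5u + 13)(11r + 7n)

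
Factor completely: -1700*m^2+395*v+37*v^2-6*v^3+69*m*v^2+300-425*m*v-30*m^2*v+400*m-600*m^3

Group: 10*m*(-60*m^2-9*m*v-200*m+6*v^2-67*v-60) + (-v-5)*(-60*m^2-9*m*v-200*m+6*v^2-67*v-60); both groups contain (-60*m^2-9*m*v-200*m+6*v^2-67*v-60), so (10*m-v-5) is a factor with cofactor -60*m^2-9*m*v-200*m+6*v^2-67*v-60.
The cofactor groups again: -60*m^2-9*m*v-200*m+6*v^2-67*v-60 = -4*m*(15*m+6*v+5) + (v-12)*(15*m+6*v+5); both groups contain (15*m+6*v+5), giving -(4*m-v+12)*(15*m+6*v+5).

-(10*m-v-5)*(15*m+6*v+5)*(4*m-v+12)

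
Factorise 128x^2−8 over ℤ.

Pull out the common factor 8; 16x^2−1 is a difference of squares.

8(4x+1)(4x−1)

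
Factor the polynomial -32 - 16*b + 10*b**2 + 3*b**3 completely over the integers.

(3*b + 4)*(b + 4)*(b - 2)

By the rational root theorem, b = -4 is a root, so (b + 4) is a factor; dividing leaves 3*b**2 - 2*b - 8.
The remaining quadratic factors as (3*b + 4)(b - 2).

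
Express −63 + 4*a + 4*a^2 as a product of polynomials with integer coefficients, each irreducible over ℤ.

(2*a + 9)*(2*a − 7)

Need a pair with product 4·(−63) = −252 and sum 4: that's −14 and 18.
Split the middle term: 4*a^2 − 14*a + 18*a − 63 = 2*a*(2*a − 7) + 9*(2*a − 7).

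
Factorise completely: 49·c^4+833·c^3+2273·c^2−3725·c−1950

(7·c+3)·(7·c−10)·(c+13)·(c+5)

Among the possible rational roots, c = −5 is a root, so (c+5) divides it; the quotient is 49·c^3+588·c^2−667·c−390.
Then c = −13 is a root, so (c+13) divides it; the quotient is 49·c^2−49·c−30.
The remaining quadratic factors as (7·c−10)(7·c+3).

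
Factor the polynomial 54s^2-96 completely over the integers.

Factor out 6, leaving 9s^2-16, which is a difference of two squares.

6(3s+4)(3s-4)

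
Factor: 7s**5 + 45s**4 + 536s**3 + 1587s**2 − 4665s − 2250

(7s + 3)(s + 5)(s − 2)(s**2 + 3s + 75)

By the rational root theorem, s = −3/7 is a root, so (7s + 3) divides it; the quotient is s**4 + 6s**3 + 74s**2 + 195s − 750.
Then s = −5 is a root, so (s + 5) divides it; the quotient is s**3 + s**2 + 69s − 150.
Next, s = 2 is a root, giving the factor (s − 2) and quotient s**2 + 3s + 75.
The quadratic s**2 + 3s + 75 has discriminant −291 < 0 and is irreducible over ℤ.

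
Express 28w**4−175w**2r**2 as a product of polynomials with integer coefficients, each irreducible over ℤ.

Factor out 7w**2, leaving 4w**2−25r**2, which is a difference of two squares.

7w**2(2w−5r)(2w+5r)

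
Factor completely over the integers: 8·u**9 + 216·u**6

8·u**6·(u + 3)·(u**2 - 3·u + 9)

Every term has a factor of 8·u**6; factoring it out leaves u**3 + 27.
Recognize a sum of cubes with the parts 3 and u.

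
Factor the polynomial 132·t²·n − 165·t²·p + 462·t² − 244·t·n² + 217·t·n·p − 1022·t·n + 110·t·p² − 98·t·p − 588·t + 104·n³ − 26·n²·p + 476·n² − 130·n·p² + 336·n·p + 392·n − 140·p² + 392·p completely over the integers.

(11·t − 13·n − 14)·(3·t − 2·n − 2·p)·(4·n − 5·p + 14)

Group: 3·t·(44·t·n − 55·t·p + 154·t − 52·n² + 65·n·p − 238·n + 70·p − 196) + (−2·n − 2·p)·(44·t·n − 55·t·p + 154·t − 52·n² + 65·n·p − 238·n + 70·p − 196); both groups contain (44·t·n − 55·t·p + 154·t − 52·n² + 65·n·p − 238·n + 70·p − 196), so (3·t − 2·n − 2·p) is a factor with cofactor 44·t·n − 55·t·p + 154·t − 52·n² + 65·n·p − 238·n + 70·p − 196.
The cofactor groups again: 44·t·n − 55·t·p + 154·t − 52·n² + 65·n·p − 238·n + 70·p − 196 = 4·n·(11·t − 13·n − 14) + (−5·p + 14)·(11·t − 13·n − 14); both groups contain (11·t − 13·n − 14), giving (4·n − 5·p + 14)·(11·t − 13·n − 14).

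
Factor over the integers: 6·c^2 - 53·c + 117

Need a pair with product 6·117 = 702 and sum -53: that's -27 and -26.
Split the middle term: 6·c^2 - 27·c - 26·c + 117 = 3·c·(2·c - 9) - 13·(2·c - 9).

(2·c - 9)·(3·c - 13)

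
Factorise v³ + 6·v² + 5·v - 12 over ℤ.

Among the possible rational roots, v = -4 is a root, so (v + 4) is a factor; dividing leaves v² + 2·v - 3.
The remaining quadratic factors as (v - 1)(v + 3).

(v + 3)·(v + 4)·(v - 1)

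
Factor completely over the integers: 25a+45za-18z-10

(5a-2)(9z+5)

Group as (45za-18z) + (25a-10) = 9z(5a-2) + 5(5a-2).
Both groups share the factor (5a-2).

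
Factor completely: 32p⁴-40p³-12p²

4p²(2p-3)(4p+1)

Pull out the common factor 4p², then factor the remaining trinomial.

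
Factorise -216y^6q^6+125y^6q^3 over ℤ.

-q^3y^6(6q-5)(36q^2+30q+25)

Every term has a factor of y^6q^3; factoring it out leaves -216q^3+125.
Recognize a difference of cubes with the parts 5 and 6q.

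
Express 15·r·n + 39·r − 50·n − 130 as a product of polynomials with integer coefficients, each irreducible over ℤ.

Group as (15·r·n + 39·r) + (−50·n − 130) = 3·r·(5·n + 13) − 10·(5·n + 13).
Both groups share the factor (5·n + 13).

(3·r − 10)·(5·n + 13)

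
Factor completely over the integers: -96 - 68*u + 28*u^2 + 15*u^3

Trying the rational-root candidates, u = -8/3 is a root, giving the factor (3*u + 8) and quotient 5*u^2 - 4*u - 12.
The remaining quadratic factors as (u - 2)(5*u + 6).

(3*u + 8)*(5*u + 6)*(u - 2)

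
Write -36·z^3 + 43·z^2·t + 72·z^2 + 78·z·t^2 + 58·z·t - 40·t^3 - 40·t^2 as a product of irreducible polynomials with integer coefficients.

-(z - 2·t - 2)·(9·z - 4·t)·(4·z + 5·t)

Group: 4·z·(-9·z^2 + 22·z·t + 18·z - 8·t^2 - 8·t) + 5·t·(-9·z^2 + 22·z·t + 18·z - 8·t^2 - 8·t); both groups contain (-9·z^2 + 22·z·t + 18·z - 8·t^2 - 8·t), so (4·z + 5·t) is a factor with cofactor -9·z^2 + 22·z·t + 18·z - 8·t^2 - 8·t.
The cofactor groups again: -9·z^2 + 22·z·t + 18·z - 8·t^2 - 8·t = -z·(9·z - 4·t) + (2·t + 2)·(9·z - 4·t); both groups contain (9·z - 4·t), giving -(z - 2·t - 2)·(9·z - 4·t).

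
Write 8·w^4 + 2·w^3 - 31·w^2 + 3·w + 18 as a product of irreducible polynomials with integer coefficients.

(2·w - 3)·(4·w + 3)·(w + 2)·(w - 1)

By the rational root theorem, w = 1 is a root, giving the factor (w - 1) and quotient 8·w^3 + 10·w^2 - 21·w - 18.
Next, w = -2 is a root, giving the factor (w + 2) and quotient 8·w^2 - 6·w - 9.
The remaining quadratic factors as (2·w - 3)(4·w + 3).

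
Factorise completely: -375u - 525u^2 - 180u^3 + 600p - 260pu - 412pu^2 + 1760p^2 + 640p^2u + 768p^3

(12p + 4u + 5)(8p + 9u + 15)(8p - 5u)

Group: 8p(96p^2 - 28pu + 40p - 20u^2 - 25u) + (9u + 15)(96p^2 - 28pu + 40p - 20u^2 - 25u); both groups contain (96p^2 - 28pu + 40p - 20u^2 - 25u), so (8p + 9u + 15) is a factor with cofactor 96p^2 - 28pu + 40p - 20u^2 - 25u.
The cofactor groups again: 96p^2 - 28pu + 40p - 20u^2 - 25u = 12p(8p - 5u) + (4u + 5)(8p - 5u); both groups contain (8p - 5u), giving (12p + 4u + 5)(8p - 5u).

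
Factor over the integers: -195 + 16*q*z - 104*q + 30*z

Group as (16*q*z - 104*q) + (30*z - 195) = 8*q*(2*z - 13) + 15*(2*z - 13).
Both groups share the factor (2*z - 13).

(2*z - 13)*(8*q + 15)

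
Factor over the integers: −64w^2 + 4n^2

4(n + 4w)(n − 4w)

Pull out the common factor 4; n^2 − 16w^2 is a difference of squares.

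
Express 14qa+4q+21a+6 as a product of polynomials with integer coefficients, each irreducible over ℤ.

Group as (14qa+4q) + (21a+6) = 2q(7a+2) + 3(7a+2).
Both groups share the factor (7a+2).

(2q+3)(7a+2)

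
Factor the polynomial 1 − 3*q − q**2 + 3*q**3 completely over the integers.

(3*q − 1)*(q + 1)*(q − 1)

Group as (3*q**3 − 3*q) + (−q**2 + 1) = 3*q*(q**2 − 1) − (q**2 − 1).
Both groups share the factor (q**2 − 1).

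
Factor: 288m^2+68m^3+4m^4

Pull out the common factor 4m^2, then factor the remaining trinomial.

4m^2(m+8)(m+9)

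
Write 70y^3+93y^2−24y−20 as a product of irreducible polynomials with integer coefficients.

(2y−1)(5y+2)(7y+10)

Among the possible rational roots, y = 1/2 is a root, so (2y−1) is a factor; dividing leaves 35y^2+64y+20.
The remaining quadratic factors as (5y+2)(7y+10).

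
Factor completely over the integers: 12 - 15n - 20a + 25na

(5a - 3)(5n - 4)

Group as (25na - 15n) + (-20a + 12) = 5n(5a - 3) - 4(5a - 3).
Both groups share the factor (5a - 3).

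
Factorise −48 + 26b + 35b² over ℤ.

Need a pair with product 35·(−48) = −1680 and sum 26: that's 56 and −30.
Split the middle term: 35b² + 56b − 30b − 48 = 7b(5b + 8) − 6(5b + 8).

(5b + 8)(7b − 6)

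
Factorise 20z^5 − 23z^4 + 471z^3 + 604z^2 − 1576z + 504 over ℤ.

Testing divisors of the constant over divisors of the leading coefficient, z = −9/4 is a root, so (4z + 9) is a factor; dividing leaves 5z^4 − 17z^3 + 156z^2 − 200z + 56.
Then z = 1 is a root, giving the factor (z − 1) and quotient 5z^3 − 12z^2 + 144z − 56.
Next, z = 2/5 is a root, giving the factor (5z − 2) and quotient z^2 − 2z + 28.
The quadratic z^2 − 2z + 28 has discriminant −108 < 0 and is irreducible over ℤ.

(4z + 9)(5z − 2)(z − 1)(z^2 − 2z + 28)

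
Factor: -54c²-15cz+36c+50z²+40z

Group: -9c(6c-5z-4) - 10z(6c-5z-4); both groups contain (6c-5z-4).

-(6c-5z-4)(9c+10z)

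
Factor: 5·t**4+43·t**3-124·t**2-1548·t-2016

Among the possible rational roots, t = -6 is a root, giving the factor (t+6) and quotient 5·t**3+13·t**2-202·t-336.
Next, t = -8/5 is a root, giving the factor (5·t+8) and quotient t**2+t-42.
The remaining quadratic factors as (t+7)(t-6).

(5·t+8)·(t+6)·(t+7)·(t-6)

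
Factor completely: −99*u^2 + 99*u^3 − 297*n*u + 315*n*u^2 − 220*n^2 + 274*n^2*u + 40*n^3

(2*n + 11*u − 11)*(4*n + 3*u)*(5*n + 3*u)

Group: 4*n*(10*n^2 + 61*n*u − 55*n + 33*u^2 − 33*u) + 3*u*(10*n^2 + 61*n*u − 55*n + 33*u^2 − 33*u); both groups contain (10*n^2 + 61*n*u − 55*n + 33*u^2 − 33*u), so (4*n + 3*u) is a factor with cofactor 10*n^2 + 61*n*u − 55*n + 33*u^2 − 33*u.
The cofactor groups again: 10*n^2 + 61*n*u − 55*n + 33*u^2 − 33*u = 2*n*(5*n + 3*u) + (11*u − 11)*(5*n + 3*u); both groups contain (5*n + 3*u), giving (2*n + 11*u − 11)*(5*n + 3*u).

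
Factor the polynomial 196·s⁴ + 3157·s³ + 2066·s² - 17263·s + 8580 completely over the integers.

(4·s + 13)·(7·s - 11)·(7·s - 4)·(s + 15)

Among the possible rational roots, s = -13/4 is a root, so (4·s + 13) is a factor; dividing leaves 49·s³ + 630·s² - 1531·s + 660.
Then s = 4/7 is a root, so (7·s - 4) divides it; the quotient is 7·s² + 94·s - 165.
The remaining quadratic factors as (7·s - 11)(s + 15).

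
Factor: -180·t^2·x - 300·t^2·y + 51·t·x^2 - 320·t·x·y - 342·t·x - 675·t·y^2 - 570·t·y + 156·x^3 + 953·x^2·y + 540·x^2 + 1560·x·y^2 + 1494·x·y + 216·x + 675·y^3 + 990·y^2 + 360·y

Group: 12·t·(-15·t·x - 25·t·y - 12·x^2 - 65·x·y - 36·x - 75·y^2 - 60·y) + (-13·x - 9·y - 6)·(-15·t·x - 25·t·y - 12·x^2 - 65·x·y - 36·x - 75·y^2 - 60·y); both groups contain (-15·t·x - 25·t·y - 12·x^2 - 65·x·y - 36·x - 75·y^2 - 60·y), so (12·t - 13·x - 9·y - 6) is a factor with cofactor -15·t·x - 25·t·y - 12·x^2 - 65·x·y - 36·x - 75·y^2 - 60·y.
The cofactor groups again: -15·t·x - 25·t·y - 12·x^2 - 65·x·y - 36·x - 75·y^2 - 60·y = -3·x·(5·t + 4·x + 15·y + 12) - 5·y·(5·t + 4·x + 15·y + 12); both groups contain (5·t + 4·x + 15·y + 12), giving -(3·x + 5·y)·(5·t + 4·x + 15·y + 12).

-(12·t - 13·x - 9·y - 6)·(3·x + 5·y)·(5·t + 4·x + 15·y + 12)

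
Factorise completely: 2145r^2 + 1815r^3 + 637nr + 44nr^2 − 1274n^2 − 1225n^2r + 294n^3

(14n + 15r)(3n − 11r − 13)(7n − 11r)

Group: 14n(21n^2 − 110nr − 91n + 121r^2 + 143r) + 15r(21n^2 − 110nr − 91n + 121r^2 + 143r); both groups contain (21n^2 − 110nr − 91n + 121r^2 + 143r), so (14n + 15r) is a factor with cofactor 21n^2 − 110nr − 91n + 121r^2 + 143r.
The cofactor groups again: 21n^2 − 110nr − 91n + 121r^2 + 143r = 7n(3n − 11r − 13) − 11r(3n − 11r − 13); both groups contain (3n − 11r − 13), giving (7n − 11r)(3n − 11r − 13).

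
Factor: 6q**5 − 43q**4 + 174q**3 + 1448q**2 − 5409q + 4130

Trying the rational-root candidates, q = −5 is a root, giving the factor (q + 5) and quotient 6q**4 − 73q**3 + 539q**2 − 1247q + 826.
Continuing, q = 7/6 is a root, giving the factor (6q − 7) and quotient q**3 − 11q**2 + 77q − 118.
Continuing, q = 2 is a root, so (q − 2) divides it; the quotient is q**2 − 9q + 59.
The quadratic q**2 − 9q + 59 has discriminant −155 < 0 and is irreducible over ℤ.

(6q − 7)(q + 5)(q − 2)(q**2 − 9q + 59)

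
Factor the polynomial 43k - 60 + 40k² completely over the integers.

(5k - 4)(8k + 15)

Need a pair with product 40·(-60) = -2400 and sum 43: that's -32 and 75.
Split the middle term: 40k² - 32k + 75k - 60 = 8k(5k - 4) + 15(5k - 4).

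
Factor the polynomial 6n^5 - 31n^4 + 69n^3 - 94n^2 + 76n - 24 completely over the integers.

(2n - 3)(3n - 2)(n - 2)(n^2 - n + 2)

Testing divisors of the constant over divisors of the leading coefficient, n = 3/2 is a root, so (2n - 3) divides it; the quotient is 3n^4 - 11n^3 + 18n^2 - 20n + 8.
Then n = 2 is a root, so (n - 2) divides it; the quotient is 3n^3 - 5n^2 + 8n - 4.
Next, n = 2/3 is a root, so (3n - 2) is a factor; dividing leaves n^2 - n + 2.
The quadratic n^2 - n + 2 has discriminant -7 < 0 and is irreducible over ℤ.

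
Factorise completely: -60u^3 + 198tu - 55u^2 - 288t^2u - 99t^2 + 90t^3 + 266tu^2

Group: 3t(30t^2 - 86tu - 33t + 60u^2 + 55u) - u(30t^2 - 86tu - 33t + 60u^2 + 55u); both groups contain (30t^2 - 86tu - 33t + 60u^2 + 55u), so (3t - u) is a factor with cofactor 30t^2 - 86tu - 33t + 60u^2 + 55u.
The cofactor groups again: 30t^2 - 86tu - 33t + 60u^2 + 55u = 3t(10t - 12u - 11) - 5u(10t - 12u - 11); both groups contain (10t - 12u - 11), giving (3t - 5u)(10t - 12u - 11).

(10t - 12u - 11)(3t - 5u)(3t - u)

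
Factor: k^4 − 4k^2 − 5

(k^2 + 1)(k^2 − 5)

Substitute u = k^2 to get a quadratic in u, then factor.
k^2 + 1 is irreducible over ℤ (sum of squares).
k^2 − 5 is irreducible over ℤ (5 is not a perfect square).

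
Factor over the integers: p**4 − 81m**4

(p − 3m)(p + 3m)(p**2 + 9m**2)

(p)⁴ − (3m)⁴ = ((p)² − (3m)²)((p)² + (3m)²); the first factor splits again, the second (p**2 + 9m**2) is irreducible.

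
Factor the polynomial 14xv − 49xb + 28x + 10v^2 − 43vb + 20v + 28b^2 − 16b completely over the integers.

(7x + 5v − 4b)(2v − 7b + 4)

Group: 2v(7x + 5v − 4b) + (−7b + 4)(7x + 5v − 4b); both groups contain (7x + 5v − 4b).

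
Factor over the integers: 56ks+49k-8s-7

Group as (56ks+49k) + (-8s-7) = 7k(8s+7) - (8s+7).
Both groups share the factor (8s+7).

(7k-1)(8s+7)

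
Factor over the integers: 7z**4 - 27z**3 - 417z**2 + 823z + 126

(7z + 1)(z + 7)(z - 2)(z - 9)

By the rational root theorem, z = 9 is a root, giving the factor (z - 9) and quotient 7z**3 + 36z**2 - 93z - 14.
Next, z = -7 is a root, so (z + 7) divides it; the quotient is 7z**2 - 13z - 2.
The remaining quadratic factors as (z - 2)(7z + 1).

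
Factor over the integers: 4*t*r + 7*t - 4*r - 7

Group as (4*t*r + 7*t) + (-4*r - 7) = t*(4*r + 7) - (4*r + 7).
Both groups share the factor (4*r + 7).

(4*r + 7)*(t - 1)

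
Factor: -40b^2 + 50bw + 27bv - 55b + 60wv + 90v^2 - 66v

Group: -8b(5b + 6v) + (10w + 15v - 11)(5b + 6v); both groups contain (5b + 6v).

-(5b + 6v)(8b - 10w - 15v + 11)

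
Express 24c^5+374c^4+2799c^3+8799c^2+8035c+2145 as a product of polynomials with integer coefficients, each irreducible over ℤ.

(2c+1)(3c+13)(4c+3)(c^2+10c+55)

Testing divisors of the constant over divisors of the leading coefficient, c = −13/3 is a root, so (3c+13) divides it; the quotient is 8c^4+90c^3+543c^2+580c+165.
Then c = −3/4 is a root, so (4c+3) is a factor; dividing leaves 2c^3+21c^2+120c+55.
Continuing, c = −1/2 is a root, so (2c+1) divides it; the quotient is c^2+10c+55.
The quadratic c^2+10c+55 has discriminant −120 < 0 and is irreducible over ℤ.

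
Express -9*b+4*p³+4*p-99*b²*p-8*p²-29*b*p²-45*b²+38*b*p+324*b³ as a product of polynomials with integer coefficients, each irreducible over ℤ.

Group: 9*b*(36*b²-7*b*p-9*b-4*p²+4*p) + (-p+1)*(36*b²-7*b*p-9*b-4*p²+4*p); both groups contain (36*b²-7*b*p-9*b-4*p²+4*p), so (9*b-p+1) is a factor with cofactor 36*b²-7*b*p-9*b-4*p²+4*p.
The cofactor groups again: 36*b²-7*b*p-9*b-4*p²+4*p = 4*b*(9*b-4*p) + (p-1)*(9*b-4*p); both groups contain (9*b-4*p), giving (4*b+p-1)*(9*b-4*p).

(4*b+p-1)*(9*b-4*p)*(9*b-p+1)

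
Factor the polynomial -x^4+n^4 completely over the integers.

Difference of squares twice: with A = n and B = x, A⁴ − B⁴ = (A² − B²)(A² + B²), and A² − B² factors again.

(n+x)(n-x)(n^2+x^2)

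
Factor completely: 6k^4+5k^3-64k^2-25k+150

Among the possible rational roots, k = -2 is a root, so (k+2) is a factor; dividing leaves 6k^3-7k^2-50k+75.
Next, k = -3 is a root, giving the factor (k+3) and quotient 6k^2-25k+25.
The remaining quadratic factors as (2k-5)(3k-5).

(2k-5)(3k-5)(k+2)(k+3)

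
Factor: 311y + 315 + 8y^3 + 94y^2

(2y + 5)(4y + 9)(y + 7)

Testing divisors of the constant over divisors of the leading coefficient, y = -7 is a root, so (y + 7) divides it; the quotient is 8y^2 + 38y + 45.
The remaining quadratic factors as (2y + 5)(4y + 9).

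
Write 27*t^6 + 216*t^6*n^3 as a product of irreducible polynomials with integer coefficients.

27*t^6*(2*n + 1)*(4*n^2 - 2*n + 1)

Every term has a factor of 27*t^6; factoring it out leaves 8*n^3 + 1.
Recognize a sum of cubes with the parts 2*n and 1.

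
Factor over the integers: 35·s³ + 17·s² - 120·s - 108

Testing divisors of the constant over divisors of the leading coefficient, s = -9/7 is a root, so (7·s + 9) is a factor; dividing leaves 5·s² - 4·s - 12.
The remaining quadratic factors as (5·s + 6)(s - 2).

(5·s + 6)·(7·s + 9)·(s - 2)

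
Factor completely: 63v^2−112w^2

7(3v+4w)(3v−4w)

Every term has a factor of 7. Then 9v^2−16w^2 = (3v)² − (4w)².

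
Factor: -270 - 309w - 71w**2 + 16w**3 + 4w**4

Trying the rational-root candidates, w = -3/2 is a root, so (2w + 3) is a factor; dividing leaves 2w**3 + 5w**2 - 43w - 90.
Continuing, w = -5 is a root, so (w + 5) divides it; the quotient is 2w**2 - 5w - 18.
The remaining quadratic factors as (w + 2)(2w - 9).

(2w + 3)(2w - 9)(w + 2)(w + 5)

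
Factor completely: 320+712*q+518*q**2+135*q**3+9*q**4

(3*q+4)*(3*q+8)*(q+1)*(q+10)

Among the possible rational roots, q = -10 is a root, so (q+10) divides it; the quotient is 9*q**3+45*q**2+68*q+32.
Continuing, q = -8/3 is a root, giving the factor (3*q+8) and quotient 3*q**2+7*q+4.
The remaining quadratic factors as (3*q+4)(q+1).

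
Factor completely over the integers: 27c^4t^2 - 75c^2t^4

Every term has a factor of 3c^2t^2. Then 9c^2 - 25t^2 = (3c)² − (5t)².

3c^2t^2(3c + 5t)(3c - 5t)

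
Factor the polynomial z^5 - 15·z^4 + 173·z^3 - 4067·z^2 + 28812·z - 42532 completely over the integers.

(z - 14)·(z - 2)·(z - 7)·(z^2 + 8·z + 217)

Among the possible rational roots, z = 14 is a root, so (z - 14) is a factor; dividing leaves z^4 - z^3 + 159·z^2 - 1841·z + 3038.
Continuing, z = 7 is a root, so (z - 7) divides it; the quotient is z^3 + 6·z^2 + 201·z - 434.
Then z = 2 is a root, so (z - 2) divides it; the quotient is z^2 + 8·z + 217.
The quadratic z^2 + 8·z + 217 has discriminant -804 < 0 and is irreducible over ℤ.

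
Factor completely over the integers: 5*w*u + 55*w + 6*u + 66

(5*w + 6)*(u + 11)

Group as (5*w*u + 55*w) + (6*u + 66) = 5*w*(u + 11) + 6*(u + 11).
Both groups share the factor (u + 11).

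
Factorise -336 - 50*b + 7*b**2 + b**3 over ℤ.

(b + 6)*(b + 8)*(b - 7)

By the rational root theorem, b = -8 is a root, so (b + 8) is a factor; dividing leaves b**2 - b - 42.
The remaining quadratic factors as (b + 6)(b - 7).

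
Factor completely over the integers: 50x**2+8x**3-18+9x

(2x-1)(4x+3)(x+6)

By the rational root theorem, x = 1/2 is a root, giving the factor (2x-1) and quotient 4x**2+27x+18.
The remaining quadratic factors as (4x+3)(x+6).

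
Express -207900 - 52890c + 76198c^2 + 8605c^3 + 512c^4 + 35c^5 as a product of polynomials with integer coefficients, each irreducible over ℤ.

(5c - 9)(7c + 10)(c + 11)(c^2 + 4c + 210)

By the rational root theorem, c = -11 is a root, so (c + 11) divides it; the quotient is 35c^4 + 127c^3 + 7208c^2 - 3090c - 18900.
Then c = 9/5 is a root, so (5c - 9) divides it; the quotient is 7c^3 + 38c^2 + 1510c + 2100.
Continuing, c = -10/7 is a root, giving the factor (7c + 10) and quotient c^2 + 4c + 210.
The quadratic c^2 + 4c + 210 has discriminant -824 < 0 and is irreducible over ℤ.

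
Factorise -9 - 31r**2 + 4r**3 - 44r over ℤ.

By the rational root theorem, r = 9 is a root, so (r - 9) is a factor; dividing leaves 4r**2 + 5r + 1.
The remaining quadratic factors as (4r + 1)(r + 1).

(4r + 1)(r + 1)(r - 9)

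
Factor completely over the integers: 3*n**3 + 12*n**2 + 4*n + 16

Group as (3*n**3 + 4*n) + (12*n**2 + 16) = n*(3*n**2 + 4) + 4*(3*n**2 + 4).
Both groups share the factor (3*n**2 + 4).

(n + 4)*(3*n**2 + 4)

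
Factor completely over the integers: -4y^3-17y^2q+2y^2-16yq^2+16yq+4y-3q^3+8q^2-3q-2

Group: y(-4y^2-13yq-2y-3q^2+5q+2) + (q-1)(-4y^2-13yq-2y-3q^2+5q+2); both groups contain (-4y^2-13yq-2y-3q^2+5q+2), so (y+q-1) is a factor with cofactor -4y^2-13yq-2y-3q^2+5q+2.
The cofactor groups again: -4y^2-13yq-2y-3q^2+5q+2 = -y(4y+q-2) + (-3q-1)(4y+q-2); both groups contain (4y+q-2), giving -(y+3q+1)(4y+q-2).

-(y+3q+1)(4y+q-2)(y+q-1)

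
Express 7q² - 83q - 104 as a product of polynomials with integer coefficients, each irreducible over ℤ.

Need a pair with product 7·(-104) = -728 and sum -83: that's -91 and 8.
Split the middle term: 7q² - 91q + 8q - 104 = 7q(q - 13) + 8(q - 13).

(7q + 8)(q - 13)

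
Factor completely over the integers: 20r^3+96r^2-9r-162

By the rational root theorem, r = 6/5 is a root, so (5r-6) is a factor; dividing leaves 4r^2+24r+27.
The remaining quadratic factors as (2r+9)(2r+3).

(2r+3)(2r+9)(5r-6)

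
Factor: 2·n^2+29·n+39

Need a pair with product 2·39 = 78 and sum 29: that's 3 and 26.
Split the middle term: 2·n^2+3·n + 26·n+39 = n·(2·n+3) + 13·(2·n+3).

(2·n+3)·(n+13)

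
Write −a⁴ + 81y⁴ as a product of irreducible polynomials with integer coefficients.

(3y − a)(3y + a)(9y² + a²)

(3y)⁴ − (a)⁴ = ((3y)² − (a)²)((3y)² + (a)²); the first factor splits again, the second (9y² + a²) is irreducible.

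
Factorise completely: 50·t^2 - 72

2·(5·t + 6)·(5·t - 6)

Pull out the common factor 2; 25·t^2 - 36 is a difference of squares.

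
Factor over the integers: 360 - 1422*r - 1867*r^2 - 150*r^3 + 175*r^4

Among the possible rational roots, r = 4 is a root, so (r - 4) divides it; the quotient is 175*r^3 + 550*r^2 + 333*r - 90.
Next, r = -6/5 is a root, so (5*r + 6) divides it; the quotient is 35*r^2 + 68*r - 15.
The remaining quadratic factors as (7*r + 15)(5*r - 1).

(5*r + 6)*(5*r - 1)*(7*r + 15)*(r - 4)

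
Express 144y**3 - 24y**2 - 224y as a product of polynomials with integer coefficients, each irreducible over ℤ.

Pull out the common factor 8y, then factor the remaining trinomial.

8y(3y - 4)(6y + 7)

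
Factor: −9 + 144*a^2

9*(4*a + 1)*(4*a − 1)

Pull out the common factor 9; 16*a^2 − 1 is a difference of squares.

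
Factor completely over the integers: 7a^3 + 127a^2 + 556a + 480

(7a + 8)(a + 12)(a + 5)

Among the possible rational roots, a = −12 is a root, so (a + 12) is a factor; dividing leaves 7a^2 + 43a + 40.
The remaining quadratic factors as (a + 5)(7a + 8).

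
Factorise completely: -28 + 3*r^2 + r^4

Substitute u = r^2 to get a quadratic in u, then factor.
r^2 + 7 is irreducible over ℤ (always positive, so no real roots).
r^2 - 4 is a difference of squares.

(r + 2)*(r - 2)*(r^2 + 7)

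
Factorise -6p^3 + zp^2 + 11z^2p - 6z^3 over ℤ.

Group: 3z(-2z^2 + 5zp - 3p^2) + 2p(-2z^2 + 5zp - 3p^2); both groups contain (-2z^2 + 5zp - 3p^2), so (3z + 2p) is a factor with cofactor -2z^2 + 5zp - 3p^2.
The cofactor groups again: -2z^2 + 5zp - 3p^2 = -z(2z - 3p) + p(2z - 3p); both groups contain (2z - 3p), giving -(z - p)(2z - 3p).

-(2z - 3p)(z - p)(3z + 2p)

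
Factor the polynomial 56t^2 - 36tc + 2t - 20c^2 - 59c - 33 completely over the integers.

(4t - 4c - 3)(14t + 5c + 11)

Group: 14t(4t - 4c - 3) + (5c + 11)(4t - 4c - 3); both groups contain (4t - 4c - 3).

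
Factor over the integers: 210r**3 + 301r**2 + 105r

Pull out the common factor 7r, then factor the remaining trinomial.

7r(5r + 3)(6r + 5)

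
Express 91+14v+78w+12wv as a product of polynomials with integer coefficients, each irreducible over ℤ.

Group as (12wv+78w) + (14v+91) = 6w(2v+13) + 7(2v+13).
Both groups share the factor (2v+13).

(2v+13)(6w+7)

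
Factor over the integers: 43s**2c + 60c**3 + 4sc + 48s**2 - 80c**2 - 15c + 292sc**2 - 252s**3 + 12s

-(4s - 5c)(9s + 2c - 3)(7s + 6c + 1)

Group: 7s(-36s**2 + 37sc + 12s + 10c**2 - 15c) + (6c + 1)(-36s**2 + 37sc + 12s + 10c**2 - 15c); both groups contain (-36s**2 + 37sc + 12s + 10c**2 - 15c), so (7s + 6c + 1) is a factor with cofactor -36s**2 + 37sc + 12s + 10c**2 - 15c.
The cofactor groups again: -36s**2 + 37sc + 12s + 10c**2 - 15c = -4s(9s + 2c - 3) + 5c(9s + 2c - 3); both groups contain (9s + 2c - 3), giving -(4s - 5c)(9s + 2c - 3).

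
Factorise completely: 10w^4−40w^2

Pull out the common factor 10w^2; w^2−4 is a difference of squares.

10w^2(w+2)(w−2)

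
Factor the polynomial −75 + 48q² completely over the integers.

3(4q + 5)(4q − 5)

Pull out the common factor 3; 16q² − 25 is a difference of squares.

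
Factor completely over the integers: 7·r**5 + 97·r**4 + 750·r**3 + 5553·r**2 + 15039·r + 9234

Trying the rational-root candidates, r = -6/7 is a root, so (7·r + 6) is a factor; dividing leaves r**4 + 13·r**3 + 96·r**2 + 711·r + 1539.
Next, r = -9 is a root, so (r + 9) is a factor; dividing leaves r**3 + 4·r**2 + 60·r + 171.
Continuing, r = -3 is a root, giving the factor (r + 3) and quotient r**2 + r + 57.
The quadratic r**2 + r + 57 has discriminant -227 < 0 and is irreducible over ℤ.

(7·r + 6)·(r + 3)·(r + 9)·(r**2 + r + 57)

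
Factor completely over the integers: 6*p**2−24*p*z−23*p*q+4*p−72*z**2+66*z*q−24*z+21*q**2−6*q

(2*p−12*z−3*q)*(3*p+6*z−7*q+2)

Group: 3*p*(2*p−12*z−3*q) + (6*z−7*q+2)*(2*p−12*z−3*q); both groups contain (2*p−12*z−3*q).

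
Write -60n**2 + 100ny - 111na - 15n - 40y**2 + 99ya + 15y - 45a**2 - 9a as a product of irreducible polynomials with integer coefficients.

-(12n - 8y + 15a + 3)(5n - 5y + 3a)

Group: -5n(12n - 8y + 15a + 3) + (5y - 3a)(12n - 8y + 15a + 3); both groups contain (12n - 8y + 15a + 3).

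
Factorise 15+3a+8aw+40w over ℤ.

(8w+3)(a+5)

Group as (8aw+3a) + (40w+15) = a(8w+3) + 5(8w+3).
Both groups share the factor (8w+3).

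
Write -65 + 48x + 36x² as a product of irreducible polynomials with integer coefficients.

Need a pair with product 36·(-65) = -2340 and sum 48: that's 78 and -30.
Split the middle term: 36x² + 78x - 30x - 65 = 6x(6x + 13) - 5(6x + 13).

(6x + 13)(6x - 5)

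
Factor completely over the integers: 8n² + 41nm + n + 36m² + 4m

Group: 8n(n + 4m) + (9m + 1)(n + 4m); both groups contain (n + 4m).

(n + 4m)(8n + 9m + 1)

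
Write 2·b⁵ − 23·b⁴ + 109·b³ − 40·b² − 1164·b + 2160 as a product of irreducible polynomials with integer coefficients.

Testing divisors of the constant over divisors of the leading coefficient, b = 5/2 is a root, so (2·b − 5) divides it; the quotient is b⁴ − 9·b³ + 32·b² + 60·b − 432.
Continuing, b = −3 is a root, giving the factor (b + 3) and quotient b³ − 12·b² + 68·b − 144.
Next, b = 4 is a root, so (b − 4) is a factor; dividing leaves b² − 8·b + 36.
The quadratic b² − 8·b + 36 has discriminant −80 < 0 and is irreducible over ℤ.

(2·b − 5)·(b + 3)·(b − 4)·(b² − 8·b + 36)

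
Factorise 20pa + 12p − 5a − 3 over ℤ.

Group as (20pa + 12p) + (−5a − 3) = 4p(5a + 3) − (5a + 3).
Both groups share the factor (5a + 3).

(4p − 1)(5a + 3)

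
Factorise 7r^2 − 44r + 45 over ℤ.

Need a pair with product 7·45 = 315 and sum −44: that's −9 and −35.
Split the middle term: 7r^2 − 9r − 35r + 45 = r(7r − 9) − 5(7r − 9).

(7r − 9)(r − 5)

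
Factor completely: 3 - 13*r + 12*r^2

(3*r - 1)*(4*r - 3)

Need a pair with product 12·3 = 36 and sum -13: that's -4 and -9.
Split the middle term: 12*r^2 - 4*r - 9*r + 3 = 4*r*(3*r - 1) - 3*(3*r - 1).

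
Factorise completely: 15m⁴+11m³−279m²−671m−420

By the rational root theorem, m = −3 is a root, giving the factor (m+3) and quotient 15m³−34m²−177m−140.
Continuing, m = 5 is a root, so (m−5) divides it; the quotient is 15m²+41m+28.
The remaining quadratic factors as (5m+7)(3m+4).

(3m+4)(5m+7)(m+3)(m−5)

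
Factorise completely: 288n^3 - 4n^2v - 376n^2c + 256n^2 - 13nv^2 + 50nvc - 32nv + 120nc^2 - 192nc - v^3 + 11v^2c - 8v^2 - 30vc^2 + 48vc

Group: 4n(72n^2 + 17nv - 94nc + 64n + v^2 - 11vc + 8v + 30c^2 - 48c) - v(72n^2 + 17nv - 94nc + 64n + v^2 - 11vc + 8v + 30c^2 - 48c); both groups contain (72n^2 + 17nv - 94nc + 64n + v^2 - 11vc + 8v + 30c^2 - 48c), so (4n - v) is a factor with cofactor 72n^2 + 17nv - 94nc + 64n + v^2 - 11vc + 8v + 30c^2 - 48c.
The cofactor groups again: 72n^2 + 17nv - 94nc + 64n + v^2 - 11vc + 8v + 30c^2 - 48c = 8n(9n + v - 5c + 8) + (v - 6c)(9n + v - 5c + 8); both groups contain (9n + v - 5c + 8), giving (8n + v - 6c)(9n + v - 5c + 8).

(9n + v - 5c + 8)(8n + v - 6c)(4n - v)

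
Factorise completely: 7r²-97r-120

Need a pair with product 7·(-120) = -840 and sum -97: that's 8 and -105.
Split the middle term: 7r²+8r - 105r-120 = r(7r+8) - 15(7r+8).

(7r+8)(r-15)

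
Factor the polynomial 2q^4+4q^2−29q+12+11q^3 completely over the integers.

(2q−1)(q+3)(q+4)(q−1)

Testing divisors of the constant over divisors of the leading coefficient, q = −4 is a root, so (q+4) divides it; the quotient is 2q^3+3q^2−8q+3.
Next, q = 1 is a root, so (q−1) divides it; the quotient is 2q^2+5q−3.
The remaining quadratic factors as (q+3)(2q−1).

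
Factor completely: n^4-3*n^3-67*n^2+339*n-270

(n+9)*(n-1)*(n-5)*(n-6)

By the rational root theorem, n = 6 is a root, so (n-6) divides it; the quotient is n^3+3*n^2-49*n+45.
Continuing, n = -9 is a root, so (n+9) is a factor; dividing leaves n^2-6*n+5.
The remaining quadratic factors as (n-5)(n-1).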